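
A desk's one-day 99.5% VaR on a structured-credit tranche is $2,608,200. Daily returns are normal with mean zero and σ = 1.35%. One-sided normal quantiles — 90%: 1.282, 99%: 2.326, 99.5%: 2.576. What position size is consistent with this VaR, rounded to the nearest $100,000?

VaR as a fraction of value: z·σ = 2.576 × 1.35% = 3.4776%.
Position = $2,608,200 / 0.034776 = $75,000,000.

$75,000,000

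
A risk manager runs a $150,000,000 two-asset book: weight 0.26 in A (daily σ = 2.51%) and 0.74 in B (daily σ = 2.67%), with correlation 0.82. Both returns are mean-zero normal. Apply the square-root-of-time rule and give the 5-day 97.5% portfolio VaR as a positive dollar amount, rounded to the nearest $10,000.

σ_p = √(0.26²·2.51² + 0.74²·2.67² + 2·0.82·0.26·0.74·2.51·2.67) = 2.539%.
σ_{5d} = 2.539% × √5 = 5.677%.
z(97.5%) = 1.960.
VaR = 1.960 × 5.677% = 11.127%; on $150,000,000 that is $16,690,500.

$16,690,000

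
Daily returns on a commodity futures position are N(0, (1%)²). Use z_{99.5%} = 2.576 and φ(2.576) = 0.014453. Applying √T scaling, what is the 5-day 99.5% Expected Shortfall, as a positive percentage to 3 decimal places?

6.464%

σ_{5d} = 1% × √5 = 2.236%.
ES multiplier = φ(z)/(1−α) = 0.014453/0.005 = 2.891.
ES = 2.236% × 2.891 = 6.464%.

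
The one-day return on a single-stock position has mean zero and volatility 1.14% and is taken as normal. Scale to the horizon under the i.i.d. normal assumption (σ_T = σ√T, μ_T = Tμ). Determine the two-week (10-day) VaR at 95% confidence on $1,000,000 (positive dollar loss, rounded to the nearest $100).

$59,300

At 95%, z = 1.645.
σ_{10d} = 1.14% × √10 = 3.605%.
VaR = 1.645 × 3.605% = 5.930%.
On $1,000,000: 0.05930 × $1,000,000 = $59,300.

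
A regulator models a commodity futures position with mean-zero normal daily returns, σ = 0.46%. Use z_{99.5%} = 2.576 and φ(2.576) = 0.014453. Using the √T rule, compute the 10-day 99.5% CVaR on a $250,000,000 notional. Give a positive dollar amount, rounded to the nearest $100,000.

σ_{10d} = 0.46% × √10 = 1.455%.
ES multiplier = φ(z)/(1−α) = 0.014453/0.005 = 2.891.
ES = 1.455% × 2.891 = 4.206%; on $250,000,000: $10,515,000.

$10,500,000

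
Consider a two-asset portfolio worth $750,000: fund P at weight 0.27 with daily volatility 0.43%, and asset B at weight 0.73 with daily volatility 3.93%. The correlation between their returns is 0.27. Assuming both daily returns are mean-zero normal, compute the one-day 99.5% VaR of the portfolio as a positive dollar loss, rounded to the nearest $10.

σ_p² = 0.27²·0.43² + 0.73²·3.93² + 2·0.27·0.27·0.73·0.43·3.93 = 8.4239 (%²).
σ_p = √8.4239 = 2.902%.
At 99.5%, z = 2.576.
VaR = 2.576 × 2.902% = 7.476%; on $750,000 that is $56,070.

$56,070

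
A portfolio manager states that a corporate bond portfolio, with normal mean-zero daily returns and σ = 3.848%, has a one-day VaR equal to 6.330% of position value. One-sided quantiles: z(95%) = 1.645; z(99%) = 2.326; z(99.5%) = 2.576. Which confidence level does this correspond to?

95%

Implied z = VaR/σ = 6.330 / 3.848 = 1.645.
This matches z(95%) = 1.645.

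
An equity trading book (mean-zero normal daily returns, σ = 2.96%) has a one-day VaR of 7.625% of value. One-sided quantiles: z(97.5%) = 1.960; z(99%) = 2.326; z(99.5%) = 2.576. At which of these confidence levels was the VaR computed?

99.5%

Implied z = VaR/σ = 7.625 / 2.96 = 2.576.
This matches z(99.5%) = 2.576.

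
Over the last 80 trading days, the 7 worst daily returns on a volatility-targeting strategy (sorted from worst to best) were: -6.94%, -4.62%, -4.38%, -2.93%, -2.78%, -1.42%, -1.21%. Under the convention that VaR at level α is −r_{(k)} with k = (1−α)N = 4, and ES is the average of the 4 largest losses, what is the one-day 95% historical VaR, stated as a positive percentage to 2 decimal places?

2.93%

k = 4; the 4th lowest return is -2.93%, so VaR = 2.93%.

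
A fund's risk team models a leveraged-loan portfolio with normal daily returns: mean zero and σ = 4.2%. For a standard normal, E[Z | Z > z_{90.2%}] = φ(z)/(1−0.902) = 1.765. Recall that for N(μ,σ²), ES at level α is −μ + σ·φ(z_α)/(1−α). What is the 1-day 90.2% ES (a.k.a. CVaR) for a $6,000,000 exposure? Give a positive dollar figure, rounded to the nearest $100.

$444,800

ES = 4.2% × 1.765 = 7.413%.
On $6,000,000: 0.07413 × $6,000,000 = $444,780.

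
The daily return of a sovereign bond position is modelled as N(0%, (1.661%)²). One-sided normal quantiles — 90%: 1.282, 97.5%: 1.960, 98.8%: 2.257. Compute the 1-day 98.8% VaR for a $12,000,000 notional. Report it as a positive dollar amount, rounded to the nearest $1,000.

$450,000

VaR = z·σ = 2.257 × 1.661% = 3.749%.
On $12,000,000: 0.03749 × $12,000,000 = $449,880.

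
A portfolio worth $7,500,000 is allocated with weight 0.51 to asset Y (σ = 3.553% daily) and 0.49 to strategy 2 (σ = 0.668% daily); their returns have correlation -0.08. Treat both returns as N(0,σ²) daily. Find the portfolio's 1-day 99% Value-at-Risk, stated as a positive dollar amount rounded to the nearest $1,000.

$317,000

σ_p² = 0.51²·3.553² + 0.49²·0.668² + 2·-0.08·0.51·0.49·3.553·0.668 = 3.2957 (%²).
σ_p = √3.2957 = 1.815%.
At 99%, z = 2.326.
VaR = 2.326 × 1.815% = 4.222%; on $7,500,000 that is $316,650.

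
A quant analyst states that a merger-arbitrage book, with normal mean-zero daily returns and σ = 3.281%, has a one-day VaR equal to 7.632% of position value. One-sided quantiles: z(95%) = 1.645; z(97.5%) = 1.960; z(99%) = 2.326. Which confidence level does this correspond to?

99%

Implied z = VaR/σ = 7.632 / 3.281 = 2.326.
This matches z(99%) = 2.326.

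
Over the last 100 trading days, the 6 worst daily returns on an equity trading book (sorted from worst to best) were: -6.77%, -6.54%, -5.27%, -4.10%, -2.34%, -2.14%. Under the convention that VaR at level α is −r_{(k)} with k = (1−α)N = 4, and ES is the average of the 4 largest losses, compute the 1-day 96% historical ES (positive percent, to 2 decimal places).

The 4 worst returns sum to -22.68%.
ES = −(-22.68%) / 4 = 5.67%.

5.67%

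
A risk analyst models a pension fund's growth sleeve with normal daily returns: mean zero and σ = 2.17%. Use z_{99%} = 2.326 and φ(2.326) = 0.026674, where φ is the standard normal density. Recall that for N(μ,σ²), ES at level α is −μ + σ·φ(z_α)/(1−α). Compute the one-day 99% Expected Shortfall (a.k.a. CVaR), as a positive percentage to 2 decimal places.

5.79%

Tail multiplier: φ(z)/(1−α) = 0.026674 / 0.01 = 2.667.
ES = 2.17% × 2.667 = 5.787%.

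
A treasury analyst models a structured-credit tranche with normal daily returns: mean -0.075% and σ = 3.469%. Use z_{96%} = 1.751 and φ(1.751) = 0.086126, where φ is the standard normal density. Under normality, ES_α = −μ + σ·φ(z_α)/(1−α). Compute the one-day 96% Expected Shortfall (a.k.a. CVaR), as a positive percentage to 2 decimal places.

7.54%

Tail multiplier: φ(z)/(1−α) = 0.086126 / 0.04 = 2.153.
ES = −(-0.075%) + 3.469% × 2.153 = 7.544%.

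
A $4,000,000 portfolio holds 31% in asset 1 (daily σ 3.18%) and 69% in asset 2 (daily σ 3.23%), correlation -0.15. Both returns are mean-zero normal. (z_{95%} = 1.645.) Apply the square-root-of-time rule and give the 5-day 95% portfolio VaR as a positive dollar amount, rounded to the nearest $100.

σ_p = √(0.31²·3.18² + 0.69²·3.23² + 2·-0.15·0.31·0.69·3.18·3.23) = 2.298%.
σ_{5d} = 2.298% × √5 = 5.138%.
VaR = 1.645 × 5.138% = 8.452%; on $4,000,000 that is $338,080.

$338,100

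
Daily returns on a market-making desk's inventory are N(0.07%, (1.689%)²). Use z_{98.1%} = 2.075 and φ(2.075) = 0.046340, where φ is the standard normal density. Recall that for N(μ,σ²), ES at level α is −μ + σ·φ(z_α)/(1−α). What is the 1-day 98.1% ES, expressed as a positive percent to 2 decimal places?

4.05%

Tail multiplier: φ(z)/(1−α) = 0.046340 / 0.019 = 2.439.
ES = −(0.07%) + 1.689% × 2.439 = 4.049%.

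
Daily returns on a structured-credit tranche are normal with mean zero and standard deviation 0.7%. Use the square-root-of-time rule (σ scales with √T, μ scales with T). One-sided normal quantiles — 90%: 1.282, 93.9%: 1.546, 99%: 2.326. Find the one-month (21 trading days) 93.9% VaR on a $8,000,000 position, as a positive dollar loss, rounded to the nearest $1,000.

σ_{21d} = 0.7% × √21 = 3.208%.
VaR = 1.546 × 3.208% = 4.960%.
On $8,000,000: 0.04960 × $8,000,000 = $396,800.

$397,000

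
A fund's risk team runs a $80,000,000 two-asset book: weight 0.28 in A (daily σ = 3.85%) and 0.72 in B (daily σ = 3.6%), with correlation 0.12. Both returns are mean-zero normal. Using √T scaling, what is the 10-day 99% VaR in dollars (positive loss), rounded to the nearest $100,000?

σ_p = √(0.28²·3.85² + 0.72²·3.6² + 2·0.12·0.28·0.72·3.85·3.6) = 2.924%.
σ_{10d} = 2.924% × √10 = 9.246%.
z(99%) = 2.326.
VaR = 2.326 × 9.246% = 21.506%; on $80,000,000 that is $17,204,800.

$17,200,000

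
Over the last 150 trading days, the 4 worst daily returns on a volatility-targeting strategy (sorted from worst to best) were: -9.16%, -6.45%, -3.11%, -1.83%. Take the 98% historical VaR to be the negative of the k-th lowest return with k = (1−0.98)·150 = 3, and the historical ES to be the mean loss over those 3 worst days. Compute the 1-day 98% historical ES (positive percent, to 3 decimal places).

The 3 worst returns sum to -18.72%.
ES = −(-18.72%) / 3 = 6.24% ≈ 6.240%.

6.240%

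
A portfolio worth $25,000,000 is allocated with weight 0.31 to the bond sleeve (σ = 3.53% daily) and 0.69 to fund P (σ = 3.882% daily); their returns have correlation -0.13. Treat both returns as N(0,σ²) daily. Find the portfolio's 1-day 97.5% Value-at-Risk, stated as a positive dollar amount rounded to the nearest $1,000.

$1,352,000

σ_p² = 0.31²·3.53² + 0.69²·3.882² + 2·-0.13·0.31·0.69·3.53·3.882 = 7.6102 (%²).
σ_p = √7.6102 = 2.759%.
At 97.5%, z = 1.960.
VaR = 1.960 × 2.759% = 5.408%; on $25,000,000 that is $1,352,000.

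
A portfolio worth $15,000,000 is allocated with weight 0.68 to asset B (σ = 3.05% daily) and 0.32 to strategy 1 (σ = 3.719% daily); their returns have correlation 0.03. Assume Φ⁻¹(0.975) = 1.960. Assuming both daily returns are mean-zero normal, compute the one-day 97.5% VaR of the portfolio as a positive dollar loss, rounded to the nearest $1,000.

$712,000

σ_p² = 0.68²·3.05² + 0.32²·3.719² + 2·0.03·0.68·0.32·3.05·3.719 = 5.8659 (%²).
σ_p = √5.8659 = 2.422%.
VaR = 1.960 × 2.422% = 4.747%; on $15,000,000 that is $712,050.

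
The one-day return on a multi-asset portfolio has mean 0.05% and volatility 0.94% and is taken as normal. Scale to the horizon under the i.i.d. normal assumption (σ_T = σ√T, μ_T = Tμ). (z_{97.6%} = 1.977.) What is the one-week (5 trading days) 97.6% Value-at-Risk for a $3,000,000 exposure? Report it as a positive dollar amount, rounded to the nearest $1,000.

σ_{5d} = 0.94% × √5 = 2.102%; μ_{5d} = 5 × 0.05% = 0.250%.
VaR = −(0.250%) + 1.977 × 2.102% = 3.906%.
On $3,000,000: 0.03906 × $3,000,000 = $117,180.

$117,000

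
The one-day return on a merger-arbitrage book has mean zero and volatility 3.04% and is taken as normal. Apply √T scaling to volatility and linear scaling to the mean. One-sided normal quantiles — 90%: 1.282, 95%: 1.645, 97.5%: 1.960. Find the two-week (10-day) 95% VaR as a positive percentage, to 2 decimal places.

σ_{10d} = 3.04% × √10 = 9.613%.
VaR = 1.645 × 9.613% = 15.813%.

15.81%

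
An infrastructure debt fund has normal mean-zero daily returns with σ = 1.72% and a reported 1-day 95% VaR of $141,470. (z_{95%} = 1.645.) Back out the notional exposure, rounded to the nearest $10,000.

VaR as a fraction of value: z·σ = 1.645 × 1.72% = 2.8294%.
Position = $141,470 / 0.028294 = $5,000,000.

$5,000,000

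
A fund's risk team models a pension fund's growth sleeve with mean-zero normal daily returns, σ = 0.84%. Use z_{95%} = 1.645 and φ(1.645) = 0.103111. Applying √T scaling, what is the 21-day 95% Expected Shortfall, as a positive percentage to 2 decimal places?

σ_{21d} = 0.84% × √21 = 3.849%.
ES multiplier = φ(z)/(1−α) = 0.103111/0.05 = 2.062.
ES = 3.849% × 2.062 = 7.937%.

7.94%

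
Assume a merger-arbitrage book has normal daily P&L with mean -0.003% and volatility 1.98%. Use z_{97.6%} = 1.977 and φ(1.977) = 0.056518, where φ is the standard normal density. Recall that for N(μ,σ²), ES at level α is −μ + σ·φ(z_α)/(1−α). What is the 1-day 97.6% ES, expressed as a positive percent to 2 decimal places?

4.67%

Tail multiplier: φ(z)/(1−α) = 0.056518 / 0.024 = 2.355.
ES = −(-0.003%) + 1.98% × 2.355 = 4.666%.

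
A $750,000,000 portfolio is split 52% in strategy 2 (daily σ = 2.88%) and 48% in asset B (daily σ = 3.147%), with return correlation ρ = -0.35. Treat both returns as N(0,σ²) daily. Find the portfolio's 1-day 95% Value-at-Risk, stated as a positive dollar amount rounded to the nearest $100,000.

$21,200,000

σ_p² = 0.52²·2.88² + 0.48²·3.147² + 2·-0.35·0.52·0.48·2.88·3.147 = 2.9410 (%²).
σ_p = √2.9410 = 1.715%.
At 95%, z = 1.645.
VaR = 1.645 × 1.715% = 2.821%; on $750,000,000 that is $21,157,500.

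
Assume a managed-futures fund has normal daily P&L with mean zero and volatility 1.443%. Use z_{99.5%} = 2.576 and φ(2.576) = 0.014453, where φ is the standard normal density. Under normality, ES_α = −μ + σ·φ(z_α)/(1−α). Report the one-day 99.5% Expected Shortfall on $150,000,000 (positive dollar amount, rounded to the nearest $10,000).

Tail multiplier: φ(z)/(1−α) = 0.014453 / 0.005 = 2.891.
ES = 1.443% × 2.891 = 4.172%.
On $150,000,000: 0.04172 × $150,000,000 = $6,258,000.

$6,260,000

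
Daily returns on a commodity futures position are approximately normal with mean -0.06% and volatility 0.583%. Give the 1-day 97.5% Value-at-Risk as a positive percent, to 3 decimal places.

1.203%

At 97.5% one-sided, z = 1.960.
VaR = −μ + z·σ = −(-0.06%) + 1.960 × 0.583% = 1.203%.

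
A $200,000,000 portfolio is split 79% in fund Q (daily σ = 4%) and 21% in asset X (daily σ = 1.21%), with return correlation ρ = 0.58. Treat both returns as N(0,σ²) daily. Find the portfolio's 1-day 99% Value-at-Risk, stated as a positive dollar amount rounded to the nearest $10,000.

σ_p² = 0.79²·4² + 0.21²·1.21² + 2·0.58·0.79·0.21·4·1.21 = 10.9816 (%²).
σ_p = √10.9816 = 3.314%.
At 99%, z = 2.326.
VaR = 2.326 × 3.314% = 7.708%; on $200,000,000 that is $15,416,000.

$15,420,000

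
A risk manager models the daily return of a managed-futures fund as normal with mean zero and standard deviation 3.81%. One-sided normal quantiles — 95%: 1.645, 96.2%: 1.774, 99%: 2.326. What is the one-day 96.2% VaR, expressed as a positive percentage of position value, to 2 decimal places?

6.76%

VaR = z·σ = 1.774 × 3.81% = 6.759%.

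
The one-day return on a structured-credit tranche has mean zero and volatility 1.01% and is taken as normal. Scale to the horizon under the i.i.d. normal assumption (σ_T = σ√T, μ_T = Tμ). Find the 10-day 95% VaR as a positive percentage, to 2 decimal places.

At 95%, z = 1.645.
σ_{10d} = 1.01% × √10 = 3.194%.
VaR = 1.645 × 3.194% = 5.254%.

5.25%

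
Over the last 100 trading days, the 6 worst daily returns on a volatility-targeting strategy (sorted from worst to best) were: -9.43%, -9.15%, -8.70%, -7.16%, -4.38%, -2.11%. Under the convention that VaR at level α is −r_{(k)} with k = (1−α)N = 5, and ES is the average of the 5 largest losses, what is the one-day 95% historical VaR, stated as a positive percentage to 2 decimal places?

4.38%

k = 5; the 5th lowest return is -4.38%, so VaR = 4.38%.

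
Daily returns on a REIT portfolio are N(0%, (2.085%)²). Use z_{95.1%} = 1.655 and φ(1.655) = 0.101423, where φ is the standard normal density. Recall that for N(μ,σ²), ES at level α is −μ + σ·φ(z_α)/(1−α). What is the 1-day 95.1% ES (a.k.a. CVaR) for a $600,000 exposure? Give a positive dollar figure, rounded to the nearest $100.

Tail multiplier: φ(z)/(1−α) = 0.101423 / 0.049 = 2.070.
ES = 2.085% × 2.070 = 4.316%.
On $600,000: 0.04316 × $600,000 = $25,896.

$25,900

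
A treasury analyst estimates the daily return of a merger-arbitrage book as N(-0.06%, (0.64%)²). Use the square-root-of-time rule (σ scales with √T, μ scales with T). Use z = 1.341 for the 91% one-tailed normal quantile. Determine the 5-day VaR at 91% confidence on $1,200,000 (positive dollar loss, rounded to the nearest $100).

$26,600

σ_{5d} = 0.64% × √5 = 1.431%; μ_{5d} = 5 × -0.06% = -0.300%.
VaR = −(-0.300%) + 1.341 × 1.431% = 2.219%.
On $1,200,000: 0.02219 × $1,200,000 = $26,628.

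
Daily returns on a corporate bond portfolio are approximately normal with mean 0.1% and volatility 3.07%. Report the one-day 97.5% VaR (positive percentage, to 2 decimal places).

5.92%

At 97.5% one-sided, z = 1.960.
VaR = −μ + z·σ = −(0.1%) + 1.960 × 3.07% = 5.917%.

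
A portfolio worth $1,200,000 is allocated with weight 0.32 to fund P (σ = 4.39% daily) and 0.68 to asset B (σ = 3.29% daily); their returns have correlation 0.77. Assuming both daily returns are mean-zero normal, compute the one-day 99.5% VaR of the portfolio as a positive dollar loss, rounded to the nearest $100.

$106,300

σ_p² = 0.32²·4.39² + 0.68²·3.29² + 2·0.77·0.32·0.68·4.39·3.29 = 11.8185 (%²).
σ_p = √11.8185 = 3.438%.
At 99.5%, z = 2.576.
VaR = 2.576 × 3.438% = 8.856%; on $1,200,000 that is $106,272.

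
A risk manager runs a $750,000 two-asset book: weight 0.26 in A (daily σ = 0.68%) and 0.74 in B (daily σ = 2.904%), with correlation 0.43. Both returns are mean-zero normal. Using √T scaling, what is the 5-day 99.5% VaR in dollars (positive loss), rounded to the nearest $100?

$96,400

σ_p = √(0.26²·0.68² + 0.74²·2.904² + 2·0.43·0.26·0.74·0.68·2.904) = 2.231%.
σ_{5d} = 2.231% × √5 = 4.989%.
z(99.5%) = 2.576.
VaR = 2.576 × 4.989% = 12.852%; on $750,000 that is $96,390.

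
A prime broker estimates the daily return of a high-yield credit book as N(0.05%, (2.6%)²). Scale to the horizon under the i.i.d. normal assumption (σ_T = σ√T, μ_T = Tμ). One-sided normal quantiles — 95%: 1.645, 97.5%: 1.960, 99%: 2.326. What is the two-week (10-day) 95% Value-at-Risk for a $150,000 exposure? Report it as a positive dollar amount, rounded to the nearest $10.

σ_{10d} = 2.6% × √10 = 8.222%; μ_{10d} = 10 × 0.05% = 0.500%.
VaR = −(0.500%) + 1.645 × 8.222% = 13.025%.
On $150,000: 0.13025 × $150,000 = $19,538.

$19,540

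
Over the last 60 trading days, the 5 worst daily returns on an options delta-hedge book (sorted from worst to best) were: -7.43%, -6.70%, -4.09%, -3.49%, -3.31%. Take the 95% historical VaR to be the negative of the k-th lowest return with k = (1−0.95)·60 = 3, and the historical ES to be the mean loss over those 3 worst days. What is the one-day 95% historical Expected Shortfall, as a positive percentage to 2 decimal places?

The 3 worst returns sum to -18.22%.
ES = −(-18.22%) / 3 = 6.0733…% ≈ 6.07%.

6.07%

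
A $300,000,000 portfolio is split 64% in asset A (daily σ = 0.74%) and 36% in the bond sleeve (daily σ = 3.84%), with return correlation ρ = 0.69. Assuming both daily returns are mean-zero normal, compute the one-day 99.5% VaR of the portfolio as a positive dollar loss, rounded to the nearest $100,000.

$13,500,000

σ_p² = 0.64²·0.74² + 0.36²·3.84² + 2·0.69·0.64·0.36·0.74·3.84 = 3.0388 (%²).
σ_p = √3.0388 = 1.743%.
At 99.5%, z = 2.576.
VaR = 2.576 × 1.743% = 4.490%; on $300,000,000 that is $13,470,000.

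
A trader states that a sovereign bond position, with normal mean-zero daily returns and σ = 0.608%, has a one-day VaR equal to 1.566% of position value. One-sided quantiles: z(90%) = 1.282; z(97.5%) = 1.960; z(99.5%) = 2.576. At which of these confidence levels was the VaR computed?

Implied z = VaR/σ = 1.566 / 0.608 = 2.576.
This matches z(99.5%) = 2.576.

99.5%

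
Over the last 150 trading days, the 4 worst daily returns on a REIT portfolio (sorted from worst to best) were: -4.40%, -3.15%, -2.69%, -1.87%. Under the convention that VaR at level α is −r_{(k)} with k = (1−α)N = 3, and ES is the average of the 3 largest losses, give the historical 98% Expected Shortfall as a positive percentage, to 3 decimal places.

3.413%

The 3 worst returns sum to -10.24%.
ES = −(-10.24%) / 3 = 3.4133…% ≈ 3.413%.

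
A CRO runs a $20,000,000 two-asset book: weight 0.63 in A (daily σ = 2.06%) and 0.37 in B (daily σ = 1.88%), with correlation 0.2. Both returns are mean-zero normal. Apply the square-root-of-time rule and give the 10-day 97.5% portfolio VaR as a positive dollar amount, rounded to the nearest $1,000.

σ_p = √(0.63²·2.06² + 0.37²·1.88² + 2·0.2·0.63·0.37·2.06·1.88) = 1.590%.
σ_{10d} = 1.590% × √10 = 5.028%.
z(97.5%) = 1.960.
VaR = 1.960 × 5.028% = 9.855%; on $20,000,000 that is $1,971,000.

$1,971,000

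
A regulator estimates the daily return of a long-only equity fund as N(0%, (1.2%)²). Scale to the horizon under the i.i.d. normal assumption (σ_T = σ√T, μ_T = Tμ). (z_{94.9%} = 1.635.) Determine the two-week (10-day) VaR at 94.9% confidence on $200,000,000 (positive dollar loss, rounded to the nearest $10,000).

σ_{10d} = 1.2% × √10 = 3.795%.
VaR = 1.635 × 3.795% = 6.205%.
On $200,000,000: 0.06205 × $200,000,000 = $12,410,000.

$12,410,000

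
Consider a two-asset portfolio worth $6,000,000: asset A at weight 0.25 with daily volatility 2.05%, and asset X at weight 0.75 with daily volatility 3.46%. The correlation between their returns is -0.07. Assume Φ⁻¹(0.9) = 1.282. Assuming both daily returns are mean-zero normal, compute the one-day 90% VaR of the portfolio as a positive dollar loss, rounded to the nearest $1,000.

σ_p² = 0.25²·2.05² + 0.75²·3.46² + 2·-0.07·0.25·0.75·2.05·3.46 = 6.8105 (%²).
σ_p = √6.8105 = 2.610%.
VaR = 1.282 × 2.610% = 3.346%; on $6,000,000 that is $200,760.

$201,000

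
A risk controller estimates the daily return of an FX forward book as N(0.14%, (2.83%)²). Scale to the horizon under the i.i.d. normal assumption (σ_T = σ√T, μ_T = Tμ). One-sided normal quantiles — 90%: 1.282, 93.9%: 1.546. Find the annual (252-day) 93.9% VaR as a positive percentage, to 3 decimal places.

34.174%

σ_{252d} = 2.83% × √252 = 44.925%; μ_{252d} = 252 × 0.14% = 35.280%.
VaR = −(35.280%) + 1.546 × 44.925% = 34.174%.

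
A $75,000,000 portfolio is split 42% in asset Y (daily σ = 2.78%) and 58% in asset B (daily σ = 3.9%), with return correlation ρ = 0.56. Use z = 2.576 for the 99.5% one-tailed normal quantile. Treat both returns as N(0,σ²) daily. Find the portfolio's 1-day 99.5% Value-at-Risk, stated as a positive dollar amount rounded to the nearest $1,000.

σ_p² = 0.42²·2.78² + 0.58²·3.9² + 2·0.56·0.42·0.58·2.78·3.9 = 9.4380 (%²).
σ_p = √9.4380 = 3.072%.
VaR = 2.576 × 3.072% = 7.913%; on $75,000,000 that is $5,934,750.

$5,935,000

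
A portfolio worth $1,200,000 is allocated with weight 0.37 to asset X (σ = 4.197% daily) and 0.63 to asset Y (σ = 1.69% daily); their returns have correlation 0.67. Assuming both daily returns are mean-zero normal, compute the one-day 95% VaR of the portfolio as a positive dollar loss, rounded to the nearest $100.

$47,400

σ_p² = 0.37²·4.197² + 0.63²·1.69² + 2·0.67·0.37·0.63·4.197·1.69 = 5.7606 (%²).
σ_p = √5.7606 = 2.400%.
At 95%, z = 1.645.
VaR = 1.645 × 2.400% = 3.948%; on $1,200,000 that is $47,376.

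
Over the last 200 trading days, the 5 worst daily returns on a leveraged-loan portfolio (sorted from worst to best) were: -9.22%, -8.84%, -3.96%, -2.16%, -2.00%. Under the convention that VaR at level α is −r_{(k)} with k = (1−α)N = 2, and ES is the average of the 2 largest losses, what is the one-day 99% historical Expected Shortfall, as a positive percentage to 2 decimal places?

The 2 worst returns sum to -18.06%.
ES = −(-18.06%) / 2 = 9.03%.

9.03%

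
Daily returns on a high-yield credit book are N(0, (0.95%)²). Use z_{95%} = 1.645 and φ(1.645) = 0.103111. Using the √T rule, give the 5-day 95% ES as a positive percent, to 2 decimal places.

4.38%

σ_{5d} = 0.95% × √5 = 2.124%.
ES multiplier = φ(z)/(1−α) = 0.103111/0.05 = 2.062.
ES = 2.124% × 2.062 = 4.380%.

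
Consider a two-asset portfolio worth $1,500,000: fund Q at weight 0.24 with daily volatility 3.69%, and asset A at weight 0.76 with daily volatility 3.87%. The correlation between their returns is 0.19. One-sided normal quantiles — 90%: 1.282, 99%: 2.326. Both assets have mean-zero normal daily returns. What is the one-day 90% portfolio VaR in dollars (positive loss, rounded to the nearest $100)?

$62,100

σ_p² = 0.24²·3.69² + 0.76²·3.87² + 2·0.19·0.24·0.76·3.69·3.87 = 10.4247 (%²).
σ_p = √10.4247 = 3.229%.
VaR = 1.282 × 3.229% = 4.140%; on $1,500,000 that is $62,100.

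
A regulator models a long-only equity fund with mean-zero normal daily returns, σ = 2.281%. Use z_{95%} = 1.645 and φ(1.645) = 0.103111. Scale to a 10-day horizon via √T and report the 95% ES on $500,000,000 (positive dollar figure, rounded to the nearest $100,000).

σ_{10d} = 2.281% × √10 = 7.213%.
ES multiplier = φ(z)/(1−α) = 0.103111/0.05 = 2.062.
ES = 7.213% × 2.062 = 14.873%; on $500,000,000: $74,365,000.

$74,400,000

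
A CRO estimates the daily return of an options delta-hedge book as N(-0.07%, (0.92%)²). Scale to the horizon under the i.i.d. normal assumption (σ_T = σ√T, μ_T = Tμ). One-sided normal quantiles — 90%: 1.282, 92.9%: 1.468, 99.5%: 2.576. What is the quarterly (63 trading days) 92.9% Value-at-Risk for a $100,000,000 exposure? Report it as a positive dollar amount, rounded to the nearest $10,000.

σ_{63d} = 0.92% × √63 = 7.302%; μ_{63d} = 63 × -0.07% = -4.410%.
VaR = −(-4.410%) + 1.468 × 7.302% = 15.129%.
On $100,000,000: 0.15129 × $100,000,000 = $15,129,000.

$15,130,000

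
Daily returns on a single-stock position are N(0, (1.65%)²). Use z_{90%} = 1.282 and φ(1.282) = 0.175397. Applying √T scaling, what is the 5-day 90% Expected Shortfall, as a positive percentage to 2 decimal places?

σ_{5d} = 1.65% × √5 = 3.690%.
ES multiplier = φ(z)/(1−α) = 0.175397/0.1 = 1.754.
ES = 3.690% × 1.754 = 6.472%.

6.47%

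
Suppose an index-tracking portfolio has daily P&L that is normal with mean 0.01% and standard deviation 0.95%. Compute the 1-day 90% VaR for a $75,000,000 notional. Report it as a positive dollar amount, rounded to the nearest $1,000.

At 90% one-sided, z = 1.282.
VaR = −μ + z·σ = −(0.01%) + 1.282 × 0.95% = 1.208%.
On $75,000,000: 0.01208 × $75,000,000 = $906,000.

$906,000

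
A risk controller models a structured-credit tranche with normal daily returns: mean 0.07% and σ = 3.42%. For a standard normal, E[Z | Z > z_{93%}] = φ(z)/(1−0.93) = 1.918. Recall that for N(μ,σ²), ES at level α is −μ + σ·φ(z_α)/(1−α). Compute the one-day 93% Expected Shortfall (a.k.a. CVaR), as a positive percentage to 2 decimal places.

ES = −(0.07%) + 3.42% × 1.918 = 6.490%.

6.49%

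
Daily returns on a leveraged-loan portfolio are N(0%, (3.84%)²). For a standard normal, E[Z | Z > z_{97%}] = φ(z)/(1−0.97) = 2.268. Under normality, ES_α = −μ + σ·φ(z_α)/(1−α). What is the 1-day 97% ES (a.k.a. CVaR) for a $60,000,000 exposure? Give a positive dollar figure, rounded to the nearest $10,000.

$5,230,000

ES = 3.84% × 2.268 = 8.709%.
On $60,000,000: 0.08709 × $60,000,000 = $5,225,400.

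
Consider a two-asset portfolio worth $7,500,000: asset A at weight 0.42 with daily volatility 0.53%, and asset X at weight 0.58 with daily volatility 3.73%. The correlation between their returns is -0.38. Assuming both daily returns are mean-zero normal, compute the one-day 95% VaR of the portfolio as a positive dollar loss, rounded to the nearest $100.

$257,700

σ_p² = 0.42²·0.53² + 0.58²·3.73² + 2·-0.38·0.42·0.58·0.53·3.73 = 4.3639 (%²).
σ_p = √4.3639 = 2.089%.
At 95%, z = 1.645.
VaR = 1.645 × 2.089% = 3.436%; on $7,500,000 that is $257,700.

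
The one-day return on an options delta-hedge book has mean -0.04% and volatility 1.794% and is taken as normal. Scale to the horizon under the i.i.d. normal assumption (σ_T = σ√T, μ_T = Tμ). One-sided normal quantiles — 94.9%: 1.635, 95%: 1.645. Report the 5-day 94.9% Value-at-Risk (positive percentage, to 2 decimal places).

6.76%

σ_{5d} = 1.794% × √5 = 4.012%; μ_{5d} = 5 × -0.04% = -0.200%.
VaR = −(-0.200%) + 1.635 × 4.012% = 6.760%.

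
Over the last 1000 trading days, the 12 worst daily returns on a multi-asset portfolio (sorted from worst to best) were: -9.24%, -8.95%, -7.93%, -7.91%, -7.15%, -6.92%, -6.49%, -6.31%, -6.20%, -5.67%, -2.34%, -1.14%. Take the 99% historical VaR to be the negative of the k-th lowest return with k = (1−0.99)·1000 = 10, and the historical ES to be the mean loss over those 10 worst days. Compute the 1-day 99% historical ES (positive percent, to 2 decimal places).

7.28%

The 10 worst returns sum to -72.77%.
ES = −(-72.77%) / 10 = 7.277% ≈ 7.28%.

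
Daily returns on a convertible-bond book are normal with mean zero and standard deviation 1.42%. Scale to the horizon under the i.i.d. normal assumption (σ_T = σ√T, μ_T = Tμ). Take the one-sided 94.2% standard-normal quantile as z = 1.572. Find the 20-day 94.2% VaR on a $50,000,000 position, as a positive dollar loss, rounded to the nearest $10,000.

σ_{20d} = 1.42% × √20 = 6.350%.
VaR = 1.572 × 6.350% = 9.982%.
On $50,000,000: 0.09982 × $50,000,000 = $4,991,000.

$4,990,000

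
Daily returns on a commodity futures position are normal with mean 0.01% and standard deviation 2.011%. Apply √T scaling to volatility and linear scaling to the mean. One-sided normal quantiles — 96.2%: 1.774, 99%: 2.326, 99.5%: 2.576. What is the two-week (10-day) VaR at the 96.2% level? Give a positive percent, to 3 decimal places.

11.181%

σ_{10d} = 2.011% × √10 = 6.359%; μ_{10d} = 10 × 0.01% = 0.100%.
VaR = −(0.100%) + 1.774 × 6.359% = 11.181%.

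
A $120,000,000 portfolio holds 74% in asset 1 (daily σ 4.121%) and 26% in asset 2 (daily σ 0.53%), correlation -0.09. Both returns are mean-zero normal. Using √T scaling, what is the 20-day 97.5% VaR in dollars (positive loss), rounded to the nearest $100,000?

σ_p = √(0.74²·4.121² + 0.26²·0.53² + 2·-0.09·0.74·0.26·4.121·0.53) = 3.040%.
σ_{20d} = 3.040% × √20 = 13.595%.
z(97.5%) = 1.960.
VaR = 1.960 × 13.595% = 26.646%; on $120,000,000 that is $31,975,200.

$32,000,000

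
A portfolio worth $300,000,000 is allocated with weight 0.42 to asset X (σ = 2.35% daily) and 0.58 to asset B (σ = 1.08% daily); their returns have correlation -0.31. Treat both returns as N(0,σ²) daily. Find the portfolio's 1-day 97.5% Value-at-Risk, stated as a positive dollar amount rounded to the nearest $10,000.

$5,830,000

σ_p² = 0.42²·2.35² + 0.58²·1.08² + 2·-0.31·0.42·0.58·2.35·1.08 = 0.9832 (%²).
σ_p = √0.9832 = 0.992%.
At 97.5%, z = 1.960.
VaR = 1.960 × 0.992% = 1.944%; on $300,000,000 that is $5,832,000.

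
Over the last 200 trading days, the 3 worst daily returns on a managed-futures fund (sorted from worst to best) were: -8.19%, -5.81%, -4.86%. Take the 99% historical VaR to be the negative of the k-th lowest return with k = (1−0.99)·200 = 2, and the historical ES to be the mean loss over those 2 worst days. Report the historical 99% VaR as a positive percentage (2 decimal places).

k = 2; the 2nd lowest return is -5.81%, so VaR = 5.81%.

5.81%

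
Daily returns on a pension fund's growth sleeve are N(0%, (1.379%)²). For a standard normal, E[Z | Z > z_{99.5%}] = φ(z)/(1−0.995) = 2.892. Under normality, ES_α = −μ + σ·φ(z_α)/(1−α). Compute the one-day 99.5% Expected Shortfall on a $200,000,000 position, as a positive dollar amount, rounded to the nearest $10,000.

$7,980,000

ES = 1.379% × 2.892 = 3.988%.
On $200,000,000: 0.03988 × $200,000,000 = $7,976,000.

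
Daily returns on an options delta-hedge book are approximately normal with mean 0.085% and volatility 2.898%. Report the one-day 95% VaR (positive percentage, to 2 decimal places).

At 95% one-sided, z = 1.645.
VaR = −μ + z·σ = −(0.085%) + 1.645 × 2.898% = 4.682%.

4.68%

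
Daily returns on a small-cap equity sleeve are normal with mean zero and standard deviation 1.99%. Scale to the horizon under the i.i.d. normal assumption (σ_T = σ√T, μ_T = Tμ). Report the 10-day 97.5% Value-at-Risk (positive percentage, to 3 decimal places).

At 97.5%, z = 1.960.
σ_{10d} = 1.99% × √10 = 6.293%.
VaR = 1.960 × 6.293% = 12.334%.

12.334%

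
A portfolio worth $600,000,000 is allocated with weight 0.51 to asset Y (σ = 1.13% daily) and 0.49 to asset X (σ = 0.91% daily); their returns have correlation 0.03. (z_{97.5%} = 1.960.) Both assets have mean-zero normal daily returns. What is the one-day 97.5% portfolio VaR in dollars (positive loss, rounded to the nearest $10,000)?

σ_p² = 0.51²·1.13² + 0.49²·0.91² + 2·0.03·0.51·0.49·1.13·0.91 = 0.5464 (%²).
σ_p = √0.5464 = 0.739%.
VaR = 1.960 × 0.739% = 1.448%; on $600,000,000 that is $8,688,000.

$8,690,000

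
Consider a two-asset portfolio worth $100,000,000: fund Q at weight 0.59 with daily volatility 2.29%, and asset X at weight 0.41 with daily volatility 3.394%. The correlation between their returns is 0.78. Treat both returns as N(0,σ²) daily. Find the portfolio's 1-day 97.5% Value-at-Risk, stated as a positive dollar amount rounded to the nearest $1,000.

$5,071,000

σ_p² = 0.59²·2.29² + 0.41²·3.394² + 2·0.78·0.59·0.41·2.29·3.394 = 6.6948 (%²).
σ_p = √6.6948 = 2.587%.
At 97.5%, z = 1.960.
VaR = 1.960 × 2.587% = 5.071%; on $100,000,000 that is $5,071,000.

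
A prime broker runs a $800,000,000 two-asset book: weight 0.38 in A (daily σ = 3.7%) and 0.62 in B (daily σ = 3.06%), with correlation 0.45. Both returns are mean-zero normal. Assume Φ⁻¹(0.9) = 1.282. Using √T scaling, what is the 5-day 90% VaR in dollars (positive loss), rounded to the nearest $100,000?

$64,800,000

σ_p = √(0.38²·3.7² + 0.62²·3.06² + 2·0.45·0.38·0.62·3.7·3.06) = 2.824%.
σ_{5d} = 2.824% × √5 = 6.315%.
VaR = 1.282 × 6.315% = 8.096%; on $800,000,000 that is $64,768,000.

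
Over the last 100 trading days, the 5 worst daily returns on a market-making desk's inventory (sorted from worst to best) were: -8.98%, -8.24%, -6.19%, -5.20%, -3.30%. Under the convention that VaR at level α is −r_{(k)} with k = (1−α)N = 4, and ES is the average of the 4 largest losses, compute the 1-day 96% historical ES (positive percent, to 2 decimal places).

7.15%

The 4 worst returns sum to -28.61%.
ES = −(-28.61%) / 4 = 7.1525% ≈ 7.15%.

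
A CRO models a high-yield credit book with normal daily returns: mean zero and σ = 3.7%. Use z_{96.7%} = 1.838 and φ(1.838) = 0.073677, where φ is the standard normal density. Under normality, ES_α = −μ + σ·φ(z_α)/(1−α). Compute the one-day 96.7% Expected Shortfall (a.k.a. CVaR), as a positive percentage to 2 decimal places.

8.26%

Tail multiplier: φ(z)/(1−α) = 0.073677 / 0.033 = 2.233.
ES = 3.7% × 2.233 = 8.262%.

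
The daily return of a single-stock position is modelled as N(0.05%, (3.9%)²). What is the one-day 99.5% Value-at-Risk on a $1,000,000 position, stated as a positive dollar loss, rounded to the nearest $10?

$99,960

At 99.5% one-sided, z = 2.576.
VaR = −μ + z·σ = −(0.05%) + 2.576 × 3.9% = 9.996%.
On $1,000,000: 0.09996 × $1,000,000 = $99,960.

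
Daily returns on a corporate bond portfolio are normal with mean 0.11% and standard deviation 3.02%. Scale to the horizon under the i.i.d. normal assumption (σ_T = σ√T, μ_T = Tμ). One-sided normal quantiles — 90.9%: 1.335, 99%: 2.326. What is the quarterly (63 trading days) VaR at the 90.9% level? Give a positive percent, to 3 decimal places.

σ_{63d} = 3.02% × √63 = 23.971%; μ_{63d} = 63 × 0.11% = 6.930%.
VaR = −(6.930%) + 1.335 × 23.971% = 25.071%.

25.071%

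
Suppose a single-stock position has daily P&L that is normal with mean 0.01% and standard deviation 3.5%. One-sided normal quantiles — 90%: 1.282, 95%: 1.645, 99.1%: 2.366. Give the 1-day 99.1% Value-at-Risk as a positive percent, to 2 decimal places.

VaR = −μ + z·σ = −(0.01%) + 2.366 × 3.5% = 8.271%.

8.27%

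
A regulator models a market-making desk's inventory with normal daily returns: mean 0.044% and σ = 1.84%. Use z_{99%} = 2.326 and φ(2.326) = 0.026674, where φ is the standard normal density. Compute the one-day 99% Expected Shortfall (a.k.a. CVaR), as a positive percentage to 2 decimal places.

Tail multiplier: φ(z)/(1−α) = 0.026674 / 0.01 = 2.667.
ES = −(0.044%) + 1.84% × 2.667 = 4.863%.

4.86%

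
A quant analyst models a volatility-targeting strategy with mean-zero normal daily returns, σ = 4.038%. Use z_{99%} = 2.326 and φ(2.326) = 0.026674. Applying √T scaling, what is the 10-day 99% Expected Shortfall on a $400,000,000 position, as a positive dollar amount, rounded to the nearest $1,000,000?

$136,000,000

σ_{10d} = 4.038% × √10 = 12.769%.
ES multiplier = φ(z)/(1−α) = 0.026674/0.01 = 2.667.
ES = 12.769% × 2.667 = 34.055%; on $400,000,000: $136,220,000.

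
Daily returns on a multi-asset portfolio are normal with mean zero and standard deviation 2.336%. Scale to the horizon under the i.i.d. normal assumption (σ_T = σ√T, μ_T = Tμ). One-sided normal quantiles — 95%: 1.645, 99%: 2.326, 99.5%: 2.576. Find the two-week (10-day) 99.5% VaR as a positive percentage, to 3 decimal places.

σ_{10d} = 2.336% × √10 = 7.387%.
VaR = 2.576 × 7.387% = 19.029%.

19.029%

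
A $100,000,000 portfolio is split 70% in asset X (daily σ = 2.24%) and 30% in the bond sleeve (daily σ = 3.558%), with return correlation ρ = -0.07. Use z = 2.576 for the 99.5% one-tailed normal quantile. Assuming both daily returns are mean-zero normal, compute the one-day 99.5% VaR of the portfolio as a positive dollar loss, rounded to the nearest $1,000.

σ_p² = 0.7²·2.24² + 0.3²·3.558² + 2·-0.07·0.7·0.3·2.24·3.558 = 3.3637 (%²).
σ_p = √3.3637 = 1.834%.
VaR = 2.576 × 1.834% = 4.724%; on $100,000,000 that is $4,724,000.

$4,724,000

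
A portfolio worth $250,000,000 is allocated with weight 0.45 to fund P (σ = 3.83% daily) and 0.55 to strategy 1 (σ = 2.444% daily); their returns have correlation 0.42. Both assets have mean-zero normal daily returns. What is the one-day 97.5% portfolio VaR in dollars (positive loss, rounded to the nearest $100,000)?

$12,700,000

σ_p² = 0.45²·3.83² + 0.55²·2.444² + 2·0.42·0.45·0.55·3.83·2.444 = 6.7234 (%²).
σ_p = √6.7234 = 2.593%.
At 97.5%, z = 1.960.
VaR = 1.960 × 2.593% = 5.082%; on $250,000,000 that is $12,705,000.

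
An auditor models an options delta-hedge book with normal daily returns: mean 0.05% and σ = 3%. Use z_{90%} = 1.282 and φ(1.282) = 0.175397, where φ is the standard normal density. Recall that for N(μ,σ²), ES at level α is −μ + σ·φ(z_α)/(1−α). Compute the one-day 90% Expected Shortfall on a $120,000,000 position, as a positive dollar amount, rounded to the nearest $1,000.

$6,254,000

Tail multiplier: φ(z)/(1−α) = 0.175397 / 0.1 = 1.754.
ES = −(0.05%) + 3% × 1.754 = 5.212%.
On $120,000,000: 0.05212 × $120,000,000 = $6,254,400.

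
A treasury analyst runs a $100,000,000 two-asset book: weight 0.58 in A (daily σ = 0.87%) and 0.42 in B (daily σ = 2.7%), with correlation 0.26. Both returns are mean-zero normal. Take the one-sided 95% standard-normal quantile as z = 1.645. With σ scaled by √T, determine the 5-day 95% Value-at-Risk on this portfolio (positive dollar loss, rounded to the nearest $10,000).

$4,990,000

σ_p = √(0.58²·0.87² + 0.42²·2.7² + 2·0.26·0.58·0.42·0.87·2.7) = 1.356%.
σ_{5d} = 1.356% × √5 = 3.032%.
VaR = 1.645 × 3.032% = 4.988%; on $100,000,000 that is $4,988,000.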